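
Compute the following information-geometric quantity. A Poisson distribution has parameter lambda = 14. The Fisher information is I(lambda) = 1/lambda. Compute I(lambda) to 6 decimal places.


Fisher information for Poisson: I(lambda) = 1/lambda.
lambda = 14.
I(lambda) = 1/14 = 0.071429

0.071429


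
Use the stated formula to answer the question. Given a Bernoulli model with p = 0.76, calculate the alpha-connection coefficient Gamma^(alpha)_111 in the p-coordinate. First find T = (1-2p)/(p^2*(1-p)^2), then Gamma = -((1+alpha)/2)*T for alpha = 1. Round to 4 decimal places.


Skewness (Amari-Chentsov) tensor: T = (1-2p)/(p^2*(1-p)^2).
p = 0.76, 1-2p = -0.52, p^2 = 0.5776, (1-p)^2 = 0.0576.
T = -0.52/(0.5776 * 0.0576) = -15.629809.
In the p-coordinate, Gamma^(alpha) = Gamma^(0) - (alpha/2)*T with Gamma^(0) = (1/2)*g'(p) = -T/2,
so Gamma^(alpha) = -((1+alpha)/2)*T.
alpha = 1, -(1+alpha)/2 = -1.0.
Gamma = -1.0 * -15.629809 = 15.6298

15.6298


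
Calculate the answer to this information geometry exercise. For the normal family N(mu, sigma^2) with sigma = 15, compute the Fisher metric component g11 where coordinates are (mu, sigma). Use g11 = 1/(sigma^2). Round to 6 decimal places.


For the 2-parameter normal family, the Fisher metric has:
  g11 = 1/sigma^2, g22 = 2/sigma^2.
sigma = 15, sigma^2 = 225.
g11 = 0.004444

0.004444


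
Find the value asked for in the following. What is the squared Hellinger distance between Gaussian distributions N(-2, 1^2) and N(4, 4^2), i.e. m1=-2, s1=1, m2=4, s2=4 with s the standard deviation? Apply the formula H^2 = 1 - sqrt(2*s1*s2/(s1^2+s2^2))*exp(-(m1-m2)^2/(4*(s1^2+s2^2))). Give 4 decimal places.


Squared Hellinger distance for Gaussians:
H^2 = 1 - sqrt(2*s1*s2/(s1^2+s2^2)) * exp(-(m1-m2)^2/(4*(s1^2+s2^2))).
s1^2 = 1, s2^2 = 16, s1^2+s2^2 = 17.
sqrt(2*1*4/(17)) = 0.685994.
(m1-m2)^2 = (-6)^2 = 36.
exp(-36/(4*17)) = exp(-0.529412) = 0.588951.
H^2 = 1 - 0.685994*0.588951 = 0.5960

0.5960


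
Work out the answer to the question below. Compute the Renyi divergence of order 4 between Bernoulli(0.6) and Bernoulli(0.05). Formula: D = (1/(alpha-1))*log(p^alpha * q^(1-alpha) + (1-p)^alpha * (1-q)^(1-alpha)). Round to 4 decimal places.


Renyi divergence of order alpha between Bernoulli distributions:
D = (1/(alpha-1))*log(p^alpha * q^(1-alpha) + (1-p)^alpha * (1-q)^(1-alpha)).
alpha = 4, p = 0.6, q = 0.05.
p^alpha * q^(1-alpha) = 0.6^4 * 0.05^-3 = 1036.8.
(1-p)^alpha * (1-q)^(1-alpha) = 0.4^4 * 0.95^-3 = 0.029859.
sum = 1036.8 + 0.029859 = 1036.829859.
D = (1/3)*log(1036.829859) = 2.3146

2.3146


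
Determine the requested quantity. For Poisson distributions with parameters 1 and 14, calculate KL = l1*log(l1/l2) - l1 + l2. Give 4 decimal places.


KL divergence for Poisson:
KL = l1*log(l1/l2) - l1 + l2.
l1 = 1, l2 = 14.
log(1/14) = -2.639057.
l1*log(l1/l2) = 1 * -2.639057 = -2.639057.
KL = -2.639057 - 1 + 14 = 10.3609

10.3609


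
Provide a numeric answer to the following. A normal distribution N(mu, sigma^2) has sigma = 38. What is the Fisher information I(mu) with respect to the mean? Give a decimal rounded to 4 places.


The Fisher information for the mean of a normal distribution is I(mu) = 1/sigma^2.
sigma = 38, so sigma^2 = 1444.
I(mu) = 1/1444 = 0.0007

0.0007


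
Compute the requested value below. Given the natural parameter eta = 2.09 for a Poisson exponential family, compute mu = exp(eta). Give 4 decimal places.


Expectation parameter for Poisson exponential family:
mu = exp(eta).
eta = 2.09.
mu = exp(2.09) = 8.0849

8.0849


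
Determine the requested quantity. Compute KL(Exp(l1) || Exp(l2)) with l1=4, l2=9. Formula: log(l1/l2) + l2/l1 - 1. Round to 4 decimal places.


KL divergence for exponential family:
KL = log(l1/l2) + l2/l1 - 1.
log(4/9) = -0.81093.
9/4 = 2.25.
KL = -0.81093 + 2.25 - 1 = 0.4391

0.4391


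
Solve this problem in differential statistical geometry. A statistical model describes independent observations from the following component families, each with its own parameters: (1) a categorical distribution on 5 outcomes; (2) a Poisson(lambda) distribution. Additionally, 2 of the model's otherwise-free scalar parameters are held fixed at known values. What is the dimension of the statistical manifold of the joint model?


The dimension of a statistical manifold equals the number of free
(independent) real parameters of the model. For a product of independent
blocks the parameter counts add.
- categorical on 5 outcomes (probabilities sum to 1): 5-1 = 4.
- Poisson (lambda): 1.
Total = 4 + 1 = 5.
2 parameter(s) fixed at known values: 5 - 2 = 3.
Dimension = 3

3


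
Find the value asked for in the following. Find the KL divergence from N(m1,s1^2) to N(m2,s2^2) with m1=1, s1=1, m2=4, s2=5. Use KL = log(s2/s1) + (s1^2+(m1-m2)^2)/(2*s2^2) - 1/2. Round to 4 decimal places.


KL divergence between normal distributions:
KL = log(s2/s1) + (s1^2 + (m1-m2)^2)/(2*s2^2) - 1/2.
log(5/1) = 1.609438.
(1^2 + (1-4)^2)/(2*5^2) = (1 + 9)/50 = 0.2.
KL = 1.609438 + 0.2 - 0.5 = 1.3094

1.3094


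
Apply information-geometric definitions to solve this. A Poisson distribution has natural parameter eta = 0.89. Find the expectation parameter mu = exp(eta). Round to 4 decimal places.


Expectation parameter for Poisson exponential family:
mu = exp(eta).
eta = 0.89.
mu = exp(0.89) = 2.4351

2.4351


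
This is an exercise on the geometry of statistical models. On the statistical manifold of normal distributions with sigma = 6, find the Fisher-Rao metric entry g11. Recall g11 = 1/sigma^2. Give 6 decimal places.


For the 2-parameter normal family, the Fisher metric has:
  g11 = 1/sigma^2, g22 = 2/sigma^2.
sigma = 6, sigma^2 = 36.
g11 = 0.027778

0.027778


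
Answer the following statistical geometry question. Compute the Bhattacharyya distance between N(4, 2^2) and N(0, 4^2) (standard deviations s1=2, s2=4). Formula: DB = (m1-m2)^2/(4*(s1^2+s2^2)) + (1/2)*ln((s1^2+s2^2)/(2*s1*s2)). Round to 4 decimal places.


Bhattacharyya distance between two Gaussians:
DB = (m1-m2)^2/(4*(s1^2+s2^2)) + (1/2)*ln((s1^2+s2^2)/(2*s1*s2)).
(m1-m2)^2 = (4)^2 = 16.
s1^2+s2^2 = 4 + 16 = 20.
term1 = 16/80 = 0.2.
term2 = 0.5*ln(20/16.0) = 0.111572.
DB = 0.2 + 0.111572 = 0.3116

0.3116


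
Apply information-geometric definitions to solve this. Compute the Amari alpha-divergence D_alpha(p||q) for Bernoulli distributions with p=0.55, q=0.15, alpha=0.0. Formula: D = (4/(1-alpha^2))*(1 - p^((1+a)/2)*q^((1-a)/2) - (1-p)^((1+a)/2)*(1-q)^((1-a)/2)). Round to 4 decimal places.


Amari alpha-divergence:
D = (4/(1-alpha^2))*(1 - p^((1+a)/2)*q^((1-a)/2) - (1-p)^((1+a)/2)*(1-q)^((1-a)/2)).
alpha = 0.0, p = 0.55, q = 0.15.
e1 = (1+alpha)/2 = 0.5, e2 = (1-alpha)/2 = 0.5.
t1 = p^e1 * q^e2 = 0.55^0.5 * 0.15^0.5 = 0.287228.
t2 = (1-p)^e1 * (1-q)^e2 = 0.45^0.5 * 0.85^0.5 = 0.618466.
4/(1-alpha^2) = 4.0.
D = 4.0*(1 - 0.287228 - 0.618466) = 0.3772

0.3772


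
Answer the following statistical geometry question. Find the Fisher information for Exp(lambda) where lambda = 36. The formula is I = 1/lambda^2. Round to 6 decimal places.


Fisher information for exponential: I(lambda) = 1/lambda^2.
lambda = 36, lambda^2 = 1296.
I = 1/1296 = 0.000772

0.000772


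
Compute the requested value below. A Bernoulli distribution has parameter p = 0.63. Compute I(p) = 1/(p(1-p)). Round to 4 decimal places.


For Bernoulli(p), Fisher information is I(p) = 1/(p*(1-p)).
p = 0.63, 1-p = 0.37.
p*(1-p) = 0.2331.
I(p) = 1/0.2331 = 4.2900

4.2900


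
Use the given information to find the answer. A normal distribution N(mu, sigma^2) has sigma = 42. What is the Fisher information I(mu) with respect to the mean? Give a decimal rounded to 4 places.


The Fisher information for the mean of a normal distribution is I(mu) = 1/sigma^2.
sigma = 42, so sigma^2 = 1764.
I(mu) = 1/1764 = 0.0006

0.0006


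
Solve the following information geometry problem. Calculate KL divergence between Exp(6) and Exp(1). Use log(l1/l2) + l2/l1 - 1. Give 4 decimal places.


KL divergence for exponential family:
KL = log(l1/l2) + l2/l1 - 1.
log(6/1) = 1.791759.
1/6 = 0.166667.
KL = 1.791759 + 0.166667 - 1 = 0.9584

0.9584


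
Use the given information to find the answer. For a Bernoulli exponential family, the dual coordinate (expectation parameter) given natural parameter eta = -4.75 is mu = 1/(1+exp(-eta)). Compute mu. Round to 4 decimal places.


Dual coordinate (expectation parameter) for Bernoulli:
mu = 1/(1+exp(-eta)).
eta = -4.75.
exp(-eta) = exp(4.75) = 115.584285.
mu = 1/(1+115.584285) = 0.0086

0.0086


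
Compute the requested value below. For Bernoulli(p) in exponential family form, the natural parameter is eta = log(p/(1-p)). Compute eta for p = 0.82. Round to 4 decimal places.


Natural parameter for Bernoulli: eta = log(p/(1-p)).
p = 0.82, 1-p = 0.18.
p/(1-p) = 4.555556.
eta = log(4.555556) = 1.5163

1.5163


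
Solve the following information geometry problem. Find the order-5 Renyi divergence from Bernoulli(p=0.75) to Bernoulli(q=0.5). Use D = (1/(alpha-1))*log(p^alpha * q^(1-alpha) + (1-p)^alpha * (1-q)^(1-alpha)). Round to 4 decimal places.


Renyi divergence of order alpha between Bernoulli distributions:
D = (1/(alpha-1))*log(p^alpha * q^(1-alpha) + (1-p)^alpha * (1-q)^(1-alpha)).
alpha = 5, p = 0.75, q = 0.5.
p^alpha * q^(1-alpha) = 0.75^5 * 0.5^-4 = 3.796875.
(1-p)^alpha * (1-q)^(1-alpha) = 0.25^5 * 0.5^-4 = 0.015625.
sum = 3.796875 + 0.015625 = 3.8125.
D = (1/4)*log(3.8125) = 0.3346

0.3346


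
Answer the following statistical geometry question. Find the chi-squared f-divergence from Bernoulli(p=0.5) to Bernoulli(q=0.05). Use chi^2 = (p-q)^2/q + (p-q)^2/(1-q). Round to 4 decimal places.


Chi-squared divergence between Bernoulli distributions:
chi^2 = (p-q)^2/q + (p-q)^2/(1-q).
p = 0.5, q = 0.05, p-q = 0.45.
(p-q)^2 = 0.2025.
term1 = 0.2025/0.05 = 4.05.
term2 = 0.2025/0.95 = 0.213158.
chi^2 = 4.05 + 0.213158 = 4.2632

4.2632


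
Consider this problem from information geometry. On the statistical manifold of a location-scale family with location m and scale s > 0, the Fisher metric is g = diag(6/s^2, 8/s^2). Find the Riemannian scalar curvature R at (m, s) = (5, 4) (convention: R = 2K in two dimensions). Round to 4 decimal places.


The metric has the form g = (A dm^2 + B ds^2)/s^2 with A = 6, B = 8.
Substitute u = sqrt(A/B)*m: g = B*(du^2 + ds^2)/s^2, i.e. B times the
Poincare upper half-plane metric, which has constant Gaussian curvature -1.
Scaling a 2D metric by a constant c divides the Gaussian curvature by c,
so K = -1/B = -1/(8) = -0.1250 everywhere (the point (m, s) = (5, 4) is irrelevant:
the curvature is constant).
Scalar curvature in dimension 2: R = 2K = -2/(8) = -0.2500.

-0.2500


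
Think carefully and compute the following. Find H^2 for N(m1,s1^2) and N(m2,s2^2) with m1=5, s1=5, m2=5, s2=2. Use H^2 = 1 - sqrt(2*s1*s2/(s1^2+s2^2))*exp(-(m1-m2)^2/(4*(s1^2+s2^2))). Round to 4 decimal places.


Squared Hellinger distance for Gaussians:
H^2 = 1 - sqrt(2*s1*s2/(s1^2+s2^2)) * exp(-(m1-m2)^2/(4*(s1^2+s2^2))).
s1^2 = 25, s2^2 = 4, s1^2+s2^2 = 29.
sqrt(2*5*2/(29)) = 0.830455.
(m1-m2)^2 = (0)^2 = 0.
exp(-0/(4*29)) = exp(0.0) = 1.0.
H^2 = 1 - 0.830455*1.0 = 0.1695

0.1695


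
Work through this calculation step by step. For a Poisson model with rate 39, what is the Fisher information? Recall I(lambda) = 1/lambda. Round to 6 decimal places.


Fisher information for Poisson: I(lambda) = 1/lambda.
lambda = 39.
I(lambda) = 1/39 = 0.025641

0.025641


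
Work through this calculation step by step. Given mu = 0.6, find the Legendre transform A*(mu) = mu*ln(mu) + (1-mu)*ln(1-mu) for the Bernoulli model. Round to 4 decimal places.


Legendre transform for Bernoulli:
A*(mu) = mu*log(mu) + (1-mu)*log(1-mu).
mu = 0.6, 1-mu = 0.4.
mu*log(mu) = 0.6*log(0.6) = -0.306495.
(1-mu)*log(1-mu) = 0.4*log(0.4) = -0.366516.
A* = -0.306495 + -0.366516 = -0.6730

-0.6730


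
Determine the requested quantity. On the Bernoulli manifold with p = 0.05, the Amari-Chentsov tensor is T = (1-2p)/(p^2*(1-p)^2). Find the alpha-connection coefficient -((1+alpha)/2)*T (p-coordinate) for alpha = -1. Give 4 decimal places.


Skewness (Amari-Chentsov) tensor: T = (1-2p)/(p^2*(1-p)^2).
p = 0.05, 1-2p = 0.9, p^2 = 0.0025, (1-p)^2 = 0.9025.
T = 0.9/(0.0025 * 0.9025) = 398.891967.
In the p-coordinate, Gamma^(alpha) = Gamma^(0) - (alpha/2)*T with Gamma^(0) = (1/2)*g'(p) = -T/2,
so Gamma^(alpha) = -((1+alpha)/2)*T.
alpha = -1, -(1+alpha)/2 = 0.0.
Gamma = 0.0 * 398.891967 = 0.0000

0.0000


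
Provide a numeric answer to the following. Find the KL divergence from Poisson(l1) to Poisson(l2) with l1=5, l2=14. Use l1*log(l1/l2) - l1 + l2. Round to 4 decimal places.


KL divergence for Poisson:
KL = l1*log(l1/l2) - l1 + l2.
l1 = 5, l2 = 14.
log(5/14) = -1.029619.
l1*log(l1/l2) = 5 * -1.029619 = -5.148097.
KL = -5.148097 - 5 + 14 = 3.8519

3.8519


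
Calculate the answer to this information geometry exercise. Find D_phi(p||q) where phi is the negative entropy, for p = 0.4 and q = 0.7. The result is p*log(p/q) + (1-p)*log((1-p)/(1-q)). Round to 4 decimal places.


Bregman divergence with negative entropy generator:
D = p*log(p/q) + (1-p)*log((1-p)/(1-q)).
p = 0.4, q = 0.7.
p*log(p/q) = 0.4*log(0.4/0.7) = -0.223846.
(1-p)*log((1-p)/(1-q)) = 0.6*log(0.6/0.3) = 0.415888.
D = -0.223846 + 0.415888 = 0.1920

0.1920


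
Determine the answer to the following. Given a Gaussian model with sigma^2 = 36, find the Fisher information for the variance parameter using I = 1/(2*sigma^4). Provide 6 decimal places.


Fisher information for variance: I(sigma^2) = 1/(2*sigma^4).
sigma^2 = 36, so sigma^4 = 1296.
I = 1/(2*1296) = 1/2592 = 0.000386

0.000386


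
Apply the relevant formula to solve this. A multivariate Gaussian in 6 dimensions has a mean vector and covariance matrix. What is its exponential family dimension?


Exponential family dimension calculation:
For 6-dim MVN: mean has 6 params, covariance has 6*7/2 = 21 unique entries.
Total dim = 6 + 21 = 27.

27


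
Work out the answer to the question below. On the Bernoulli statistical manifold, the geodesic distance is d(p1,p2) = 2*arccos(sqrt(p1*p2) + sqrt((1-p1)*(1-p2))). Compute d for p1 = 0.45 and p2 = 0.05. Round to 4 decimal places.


Geodesic distance on Bernoulli manifold:
d(p1,p2) = 2*arccos(sqrt(p1*p2) + sqrt((1-p1)*(1-p2))).
sqrt(p1*p2) = sqrt(0.45*0.05) = 0.15.
sqrt((1-p1)*(1-p2)) = sqrt(0.55*0.95) = 0.722842.
arg = 0.15 + 0.722842 = 0.872842.
d = 2*arccos(0.872842) = 1.0196

1.0196


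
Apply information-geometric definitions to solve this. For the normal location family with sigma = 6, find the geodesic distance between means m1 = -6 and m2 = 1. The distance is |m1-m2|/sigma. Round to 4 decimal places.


On the fixed-variance normal subfamily, geodesic distance = |m1-m2|/sigma.
|-6 - 1| = 7.
sigma = 6.
d = 7/6 = 1.1667

1.1667


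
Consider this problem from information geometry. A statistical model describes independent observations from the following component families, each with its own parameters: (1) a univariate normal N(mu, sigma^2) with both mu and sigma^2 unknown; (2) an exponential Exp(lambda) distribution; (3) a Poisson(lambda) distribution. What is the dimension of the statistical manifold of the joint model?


The dimension of a statistical manifold equals the number of free
(independent) real parameters of the model. For a product of independent
blocks the parameter counts add.
- normal (mu, sigma^2): 2.
- exponential (lambda): 1.
- Poisson (lambda): 1.
Total = 2 + 1 + 1 = 4.
Dimension = 4

4


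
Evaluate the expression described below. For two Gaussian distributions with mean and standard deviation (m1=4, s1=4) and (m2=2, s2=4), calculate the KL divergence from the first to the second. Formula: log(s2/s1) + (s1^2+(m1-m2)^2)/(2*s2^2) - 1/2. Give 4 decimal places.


KL divergence between normal distributions:
KL = log(s2/s1) + (s1^2 + (m1-m2)^2)/(2*s2^2) - 1/2.
log(4/4) = 0.0.
(4^2 + (4-2)^2)/(2*4^2) = (16 + 4)/32 = 0.625.
KL = 0.0 + 0.625 - 0.5 = 0.1250

0.1250


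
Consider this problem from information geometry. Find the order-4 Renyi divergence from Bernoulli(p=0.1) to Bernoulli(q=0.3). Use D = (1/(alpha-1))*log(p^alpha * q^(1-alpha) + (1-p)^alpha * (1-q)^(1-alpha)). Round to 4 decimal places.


Renyi divergence of order alpha between Bernoulli distributions:
D = (1/(alpha-1))*log(p^alpha * q^(1-alpha) + (1-p)^alpha * (1-q)^(1-alpha)).
alpha = 4, p = 0.1, q = 0.3.
p^alpha * q^(1-alpha) = 0.1^4 * 0.3^-3 = 0.003704.
(1-p)^alpha * (1-q)^(1-alpha) = 0.9^4 * 0.7^-3 = 1.912828.
sum = 0.003704 + 1.912828 = 1.916532.
D = (1/3)*log(1.916532) = 0.2168

0.2168


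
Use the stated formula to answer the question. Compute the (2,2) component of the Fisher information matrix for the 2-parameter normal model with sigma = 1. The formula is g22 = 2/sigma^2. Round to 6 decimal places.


For the 2-parameter normal family, the Fisher metric has:
  g11 = 1/sigma^2, g22 = 2/sigma^2.
sigma = 1, sigma^2 = 1.
g22 = 2.000000

2.000000


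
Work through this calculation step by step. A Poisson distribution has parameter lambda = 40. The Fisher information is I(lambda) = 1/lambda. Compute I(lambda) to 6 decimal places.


Fisher information for Poisson: I(lambda) = 1/lambda.
lambda = 40.
I(lambda) = 1/40 = 0.025000

0.025000


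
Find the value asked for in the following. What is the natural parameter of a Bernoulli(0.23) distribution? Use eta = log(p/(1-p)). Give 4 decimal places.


Natural parameter for Bernoulli: eta = log(p/(1-p)).
p = 0.23, 1-p = 0.77.
p/(1-p) = 0.298701.
eta = log(0.298701) = -1.2083

-1.2083


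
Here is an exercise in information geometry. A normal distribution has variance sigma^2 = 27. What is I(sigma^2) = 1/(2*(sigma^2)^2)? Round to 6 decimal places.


Fisher information for variance: I(sigma^2) = 1/(2*sigma^4).
sigma^2 = 27, so sigma^4 = 729.
I = 1/(2*729) = 1/1458 = 0.000686

0.000686


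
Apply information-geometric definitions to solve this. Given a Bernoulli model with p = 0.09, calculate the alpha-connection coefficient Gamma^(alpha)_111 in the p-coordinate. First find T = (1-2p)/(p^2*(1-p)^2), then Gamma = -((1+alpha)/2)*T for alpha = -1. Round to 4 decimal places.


Skewness (Amari-Chentsov) tensor: T = (1-2p)/(p^2*(1-p)^2).
p = 0.09, 1-2p = 0.82, p^2 = 0.0081, (1-p)^2 = 0.8281.
T = 0.82/(0.0081 * 0.8281) = 122.249206.
In the p-coordinate, Gamma^(alpha) = Gamma^(0) - (alpha/2)*T with Gamma^(0) = (1/2)*g'(p) = -T/2,
so Gamma^(alpha) = -((1+alpha)/2)*T.
alpha = -1, -(1+alpha)/2 = 0.0.
Gamma = 0.0 * 122.249206 = 0.0000

0.0000


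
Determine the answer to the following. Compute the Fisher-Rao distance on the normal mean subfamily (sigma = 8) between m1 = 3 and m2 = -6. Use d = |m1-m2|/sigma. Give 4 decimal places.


On the fixed-variance normal subfamily, geodesic distance = |m1-m2|/sigma.
|3 - -6| = 9.
sigma = 8.
d = 9/8 = 1.1250

1.1250


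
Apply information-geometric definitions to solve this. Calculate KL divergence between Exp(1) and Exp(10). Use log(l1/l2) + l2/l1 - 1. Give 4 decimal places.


KL divergence for exponential family:
KL = log(l1/l2) + l2/l1 - 1.
log(1/10) = -2.302585.
10/1 = 10.0.
KL = -2.302585 + 10.0 - 1 = 6.6974

6.6974


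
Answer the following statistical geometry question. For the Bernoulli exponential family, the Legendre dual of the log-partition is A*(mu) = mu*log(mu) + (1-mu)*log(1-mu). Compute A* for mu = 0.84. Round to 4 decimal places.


Legendre transform for Bernoulli:
A*(mu) = mu*log(mu) + (1-mu)*log(1-mu).
mu = 0.84, 1-mu = 0.16.
mu*log(mu) = 0.84*log(0.84) = -0.146457.
(1-mu)*log(1-mu) = 0.16*log(0.16) = -0.293213.
A* = -0.146457 + -0.293213 = -0.4397

-0.4397


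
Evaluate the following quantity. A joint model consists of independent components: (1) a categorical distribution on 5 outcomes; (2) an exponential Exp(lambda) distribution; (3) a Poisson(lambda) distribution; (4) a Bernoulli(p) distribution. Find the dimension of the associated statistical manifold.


The dimension of a statistical manifold equals the number of free
(independent) real parameters of the model. For a product of independent
blocks the parameter counts add.
- categorical on 5 outcomes (probabilities sum to 1): 5-1 = 4.
- exponential (lambda): 1.
- Poisson (lambda): 1.
- Bernoulli (p): 1.
Total = 4 + 1 + 1 + 1 = 7.
Dimension = 7

7


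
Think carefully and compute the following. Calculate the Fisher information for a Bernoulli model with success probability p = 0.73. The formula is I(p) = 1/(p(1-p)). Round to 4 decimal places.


For Bernoulli(p), Fisher information is I(p) = 1/(p*(1-p)).
p = 0.73, 1-p = 0.27.
p*(1-p) = 0.1971.
I(p) = 1/0.1971 = 5.0736

5.0736


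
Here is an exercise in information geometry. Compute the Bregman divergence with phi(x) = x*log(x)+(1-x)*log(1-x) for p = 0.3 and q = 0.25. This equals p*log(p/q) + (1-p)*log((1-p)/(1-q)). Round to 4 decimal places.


Bregman divergence with negative entropy generator:
D = p*log(p/q) + (1-p)*log((1-p)/(1-q)).
p = 0.3, q = 0.25.
p*log(p/q) = 0.3*log(0.3/0.25) = 0.054696.
(1-p)*log((1-p)/(1-q)) = 0.7*log(0.7/0.75) = -0.048295.
D = 0.054696 + -0.048295 = 0.0064

0.0064


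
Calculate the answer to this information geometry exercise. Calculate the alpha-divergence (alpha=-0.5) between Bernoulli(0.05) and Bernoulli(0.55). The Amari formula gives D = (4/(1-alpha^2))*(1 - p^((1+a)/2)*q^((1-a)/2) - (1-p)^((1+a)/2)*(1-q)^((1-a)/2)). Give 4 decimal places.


Amari alpha-divergence:
D = (4/(1-alpha^2))*(1 - p^((1+a)/2)*q^((1-a)/2) - (1-p)^((1+a)/2)*(1-q)^((1-a)/2)).
alpha = -0.5, p = 0.05, q = 0.55.
e1 = (1+alpha)/2 = 0.25, e2 = (1-alpha)/2 = 0.75.
t1 = p^e1 * q^e2 = 0.05^0.25 * 0.55^0.75 = 0.302005.
t2 = (1-p)^e1 * (1-q)^e2 = 0.95^0.25 * 0.45^0.75 = 0.542426.
4/(1-alpha^2) = 5.333333.
D = 5.333333*(1 - 0.302005 - 0.542426) = 0.8297

0.8297


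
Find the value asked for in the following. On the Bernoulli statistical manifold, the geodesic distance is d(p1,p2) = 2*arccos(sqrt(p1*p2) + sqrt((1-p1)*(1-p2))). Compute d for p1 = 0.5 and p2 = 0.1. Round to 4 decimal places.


Geodesic distance on Bernoulli manifold:
d(p1,p2) = 2*arccos(sqrt(p1*p2) + sqrt((1-p1)*(1-p2))).
sqrt(p1*p2) = sqrt(0.5*0.1) = 0.223607.
sqrt((1-p1)*(1-p2)) = sqrt(0.5*0.9) = 0.67082.
arg = 0.223607 + 0.67082 = 0.894427.
d = 2*arccos(0.894427) = 0.9273

0.9273


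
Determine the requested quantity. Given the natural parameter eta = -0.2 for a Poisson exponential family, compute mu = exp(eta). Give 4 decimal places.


Expectation parameter for Poisson exponential family:
mu = exp(eta).
eta = -0.2.
mu = exp(-0.2) = 0.8187

0.8187


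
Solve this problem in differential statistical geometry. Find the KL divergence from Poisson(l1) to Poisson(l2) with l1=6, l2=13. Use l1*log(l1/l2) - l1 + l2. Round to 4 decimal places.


KL divergence for Poisson:
KL = l1*log(l1/l2) - l1 + l2.
l1 = 6, l2 = 13.
log(6/13) = -0.77319.
l1*log(l1/l2) = 6 * -0.77319 = -4.639139.
KL = -4.639139 - 6 + 13 = 2.3609

2.3609


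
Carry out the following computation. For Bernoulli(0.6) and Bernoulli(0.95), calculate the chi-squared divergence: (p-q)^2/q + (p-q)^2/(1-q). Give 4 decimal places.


Chi-squared divergence between Bernoulli distributions:
chi^2 = (p-q)^2/q + (p-q)^2/(1-q).
p = 0.6, q = 0.95, p-q = -0.35.
(p-q)^2 = 0.1225.
term1 = 0.1225/0.95 = 0.128947.
term2 = 0.1225/0.05 = 2.45.
chi^2 = 0.128947 + 2.45 = 2.5789

2.5789


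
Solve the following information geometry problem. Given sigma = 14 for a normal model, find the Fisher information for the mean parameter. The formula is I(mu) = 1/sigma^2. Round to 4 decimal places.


The Fisher information for the mean of a normal distribution is I(mu) = 1/sigma^2.
sigma = 14, so sigma^2 = 196.
I(mu) = 1/196 = 0.0051

0.0051


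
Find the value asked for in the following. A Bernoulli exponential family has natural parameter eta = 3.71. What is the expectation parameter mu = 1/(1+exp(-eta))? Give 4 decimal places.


Dual coordinate (expectation parameter) for Bernoulli:
mu = 1/(1+exp(-eta)).
eta = 3.71.
exp(-eta) = exp(-3.71) = 0.024478.
mu = 1/(1+0.024478) = 0.9761

0.9761


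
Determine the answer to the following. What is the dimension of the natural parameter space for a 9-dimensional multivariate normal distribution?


Exponential family dimension calculation:
For 9-dim MVN: mean has 9 params, covariance has 9*10/2 = 45 unique entries.
Total dim = 9 + 45 = 54.

54


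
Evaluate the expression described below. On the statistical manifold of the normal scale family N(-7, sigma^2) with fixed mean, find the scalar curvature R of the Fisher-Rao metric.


This family has a single free parameter, so its statistical manifold
is 1-dimensional. The Riemann curvature tensor of any 1-dimensional
Riemannian manifold vanishes identically, so R = 0.

0


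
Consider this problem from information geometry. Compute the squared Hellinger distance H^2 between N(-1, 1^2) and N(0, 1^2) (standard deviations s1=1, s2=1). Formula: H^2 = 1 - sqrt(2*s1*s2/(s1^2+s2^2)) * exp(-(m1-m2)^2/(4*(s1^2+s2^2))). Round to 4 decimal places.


Squared Hellinger distance for Gaussians:
H^2 = 1 - sqrt(2*s1*s2/(s1^2+s2^2)) * exp(-(m1-m2)^2/(4*(s1^2+s2^2))).
s1^2 = 1, s2^2 = 1, s1^2+s2^2 = 2.
sqrt(2*1*1/(2)) = 1.0.
(m1-m2)^2 = (-1)^2 = 1.
exp(-1/(4*2)) = exp(-0.125) = 0.882497.
H^2 = 1 - 1.0*0.882497 = 0.1175

0.1175


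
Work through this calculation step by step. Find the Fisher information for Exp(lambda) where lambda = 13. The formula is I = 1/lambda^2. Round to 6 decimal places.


Fisher information for exponential: I(lambda) = 1/lambda^2.
lambda = 13, lambda^2 = 169.
I = 1/169 = 0.005917

0.005917


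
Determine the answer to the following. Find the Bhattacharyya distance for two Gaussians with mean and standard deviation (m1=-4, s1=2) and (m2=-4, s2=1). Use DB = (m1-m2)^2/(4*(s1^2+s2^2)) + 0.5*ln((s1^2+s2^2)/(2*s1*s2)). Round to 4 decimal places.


Bhattacharyya distance between two Gaussians:
DB = (m1-m2)^2/(4*(s1^2+s2^2)) + (1/2)*ln((s1^2+s2^2)/(2*s1*s2)).
(m1-m2)^2 = (0)^2 = 0.
s1^2+s2^2 = 4 + 1 = 5.
term1 = 0/20 = 0.0.
term2 = 0.5*ln(5/4.0) = 0.111572.
DB = 0.0 + 0.111572 = 0.1116

0.1116


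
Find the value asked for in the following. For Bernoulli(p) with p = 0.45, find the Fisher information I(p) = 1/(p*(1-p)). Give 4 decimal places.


For Bernoulli(p), Fisher information is I(p) = 1/(p*(1-p)).
p = 0.45, 1-p = 0.55.
p*(1-p) = 0.2475.
I(p) = 1/0.2475 = 4.0404

4.0404


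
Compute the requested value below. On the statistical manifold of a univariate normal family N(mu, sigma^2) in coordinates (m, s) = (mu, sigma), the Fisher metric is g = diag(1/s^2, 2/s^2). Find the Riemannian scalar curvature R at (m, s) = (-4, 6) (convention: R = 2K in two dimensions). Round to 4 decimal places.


The metric has the form g = (A dm^2 + B ds^2)/s^2 with A = 1, B = 2.
Substitute u = sqrt(A/B)*m: g = B*(du^2 + ds^2)/s^2, i.e. B times the
Poincare upper half-plane metric, which has constant Gaussian curvature -1.
Scaling a 2D metric by a constant c divides the Gaussian curvature by c,
so K = -1/B = -1/(2) = -0.5000 everywhere (the point (m, s) = (-4, 6) is irrelevant:
the curvature is constant).
Scalar curvature in dimension 2: R = 2K = -2/(2) = -1.0000.

-1.0000


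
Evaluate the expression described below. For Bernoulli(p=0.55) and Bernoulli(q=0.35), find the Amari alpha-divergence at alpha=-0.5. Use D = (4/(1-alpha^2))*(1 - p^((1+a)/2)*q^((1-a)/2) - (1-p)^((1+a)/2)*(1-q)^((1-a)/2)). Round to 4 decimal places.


Amari alpha-divergence:
D = (4/(1-alpha^2))*(1 - p^((1+a)/2)*q^((1-a)/2) - (1-p)^((1+a)/2)*(1-q)^((1-a)/2)).
alpha = -0.5, p = 0.55, q = 0.35.
e1 = (1+alpha)/2 = 0.25, e2 = (1-alpha)/2 = 0.75.
t1 = p^e1 * q^e2 = 0.55^0.25 * 0.35^0.75 = 0.39187.
t2 = (1-p)^e1 * (1-q)^e2 = 0.45^0.25 * 0.65^0.75 = 0.592909.
4/(1-alpha^2) = 5.333333.
D = 5.333333*(1 - 0.39187 - 0.592909) = 0.0812

0.0812


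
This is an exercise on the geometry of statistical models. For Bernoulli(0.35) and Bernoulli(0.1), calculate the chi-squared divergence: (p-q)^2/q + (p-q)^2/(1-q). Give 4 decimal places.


Chi-squared divergence between Bernoulli distributions:
chi^2 = (p-q)^2/q + (p-q)^2/(1-q).
p = 0.35, q = 0.1, p-q = 0.25.
(p-q)^2 = 0.0625.
term1 = 0.0625/0.1 = 0.625.
term2 = 0.0625/0.9 = 0.069444.
chi^2 = 0.625 + 0.069444 = 0.6944

0.6944


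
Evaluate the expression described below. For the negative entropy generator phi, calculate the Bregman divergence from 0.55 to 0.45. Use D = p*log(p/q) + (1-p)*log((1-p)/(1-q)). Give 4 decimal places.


Bregman divergence with negative entropy generator:
D = p*log(p/q) + (1-p)*log((1-p)/(1-q)).
p = 0.55, q = 0.45.
p*log(p/q) = 0.55*log(0.55/0.45) = 0.110369.
(1-p)*log((1-p)/(1-q)) = 0.45*log(0.45/0.55) = -0.090302.
D = 0.110369 + -0.090302 = 0.0201

0.0201


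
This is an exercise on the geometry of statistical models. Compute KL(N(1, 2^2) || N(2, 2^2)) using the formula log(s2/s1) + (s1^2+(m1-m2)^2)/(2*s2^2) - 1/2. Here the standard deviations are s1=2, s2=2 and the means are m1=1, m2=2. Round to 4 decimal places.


KL divergence between normal distributions:
KL = log(s2/s1) + (s1^2 + (m1-m2)^2)/(2*s2^2) - 1/2.
log(2/2) = 0.0.
(2^2 + (1-2)^2)/(2*2^2) = (4 + 1)/8 = 0.625.
KL = 0.0 + 0.625 - 0.5 = 0.1250

0.1250


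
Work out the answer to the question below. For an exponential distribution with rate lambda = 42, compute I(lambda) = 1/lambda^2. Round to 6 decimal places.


Fisher information for exponential: I(lambda) = 1/lambda^2.
lambda = 42, lambda^2 = 1764.
I = 1/1764 = 0.000567

0.000567


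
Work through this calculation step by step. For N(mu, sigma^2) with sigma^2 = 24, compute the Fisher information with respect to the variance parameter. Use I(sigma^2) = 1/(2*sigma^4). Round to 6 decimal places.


Fisher information for variance: I(sigma^2) = 1/(2*sigma^4).
sigma^2 = 24, so sigma^4 = 576.
I = 1/(2*576) = 1/1152 = 0.000868

0.000868


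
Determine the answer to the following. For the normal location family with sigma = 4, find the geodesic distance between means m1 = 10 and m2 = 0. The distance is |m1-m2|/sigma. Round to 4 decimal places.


On the fixed-variance normal subfamily, geodesic distance = |m1-m2|/sigma.
|10 - 0| = 10.
sigma = 4.
d = 10/4 = 2.5000

2.5000


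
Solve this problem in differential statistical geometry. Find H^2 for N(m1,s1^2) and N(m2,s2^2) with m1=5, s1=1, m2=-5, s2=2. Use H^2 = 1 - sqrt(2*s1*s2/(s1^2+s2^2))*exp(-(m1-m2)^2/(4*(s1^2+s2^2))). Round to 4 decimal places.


Squared Hellinger distance for Gaussians:
H^2 = 1 - sqrt(2*s1*s2/(s1^2+s2^2)) * exp(-(m1-m2)^2/(4*(s1^2+s2^2))).
s1^2 = 1, s2^2 = 4, s1^2+s2^2 = 5.
sqrt(2*1*2/(5)) = 0.894427.
(m1-m2)^2 = (10)^2 = 100.
exp(-100/(4*5)) = exp(-5.0) = 0.006738.
H^2 = 1 - 0.894427*0.006738 = 0.9940

0.9940


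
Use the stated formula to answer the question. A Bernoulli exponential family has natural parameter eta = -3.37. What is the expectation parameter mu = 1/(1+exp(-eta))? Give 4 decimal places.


Dual coordinate (expectation parameter) for Bernoulli:
mu = 1/(1+exp(-eta)).
eta = -3.37.
exp(-eta) = exp(3.37) = 29.078527.
mu = 1/(1+29.078527) = 0.0332

0.0332


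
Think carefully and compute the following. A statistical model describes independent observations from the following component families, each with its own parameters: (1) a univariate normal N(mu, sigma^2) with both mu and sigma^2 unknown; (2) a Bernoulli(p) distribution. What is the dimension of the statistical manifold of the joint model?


The dimension of a statistical manifold equals the number of free
(independent) real parameters of the model. For a product of independent
blocks the parameter counts add.
- normal (mu, sigma^2): 2.
- Bernoulli (p): 1.
Total = 2 + 1 = 3.
Dimension = 3

3


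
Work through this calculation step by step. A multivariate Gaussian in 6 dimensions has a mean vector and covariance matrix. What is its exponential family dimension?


Exponential family dimension calculation:
For 6-dim MVN: mean has 6 params, covariance has 6*7/2 = 21 unique entries.
Total dim = 6 + 21 = 27.

27


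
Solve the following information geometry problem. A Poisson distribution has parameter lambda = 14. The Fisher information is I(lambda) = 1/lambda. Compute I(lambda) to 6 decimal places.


Fisher information for Poisson: I(lambda) = 1/lambda.
lambda = 14.
I(lambda) = 1/14 = 0.071429

0.071429


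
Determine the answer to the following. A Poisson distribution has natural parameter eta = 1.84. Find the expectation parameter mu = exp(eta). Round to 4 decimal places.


Expectation parameter for Poisson exponential family:
mu = exp(eta).
eta = 1.84.
mu = exp(1.84) = 6.2965

6.2965


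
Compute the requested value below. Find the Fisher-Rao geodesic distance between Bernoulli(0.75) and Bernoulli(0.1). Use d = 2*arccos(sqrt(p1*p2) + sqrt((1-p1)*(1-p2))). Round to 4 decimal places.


Geodesic distance on Bernoulli manifold:
d(p1,p2) = 2*arccos(sqrt(p1*p2) + sqrt((1-p1)*(1-p2))).
sqrt(p1*p2) = sqrt(0.75*0.1) = 0.273861.
sqrt((1-p1)*(1-p2)) = sqrt(0.25*0.9) = 0.474342.
arg = 0.273861 + 0.474342 = 0.748203.
d = 2*arccos(0.748203) = 1.4509

1.4509


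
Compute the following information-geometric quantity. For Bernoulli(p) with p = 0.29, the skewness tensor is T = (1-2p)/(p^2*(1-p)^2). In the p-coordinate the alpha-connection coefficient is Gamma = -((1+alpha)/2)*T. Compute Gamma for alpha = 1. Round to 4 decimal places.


Skewness (Amari-Chentsov) tensor: T = (1-2p)/(p^2*(1-p)^2).
p = 0.29, 1-2p = 0.42, p^2 = 0.0841, (1-p)^2 = 0.5041.
T = 0.42/(0.0841 * 0.5041) = 9.906873.
In the p-coordinate, Gamma^(alpha) = Gamma^(0) - (alpha/2)*T with Gamma^(0) = (1/2)*g'(p) = -T/2,
so Gamma^(alpha) = -((1+alpha)/2)*T.
alpha = 1, -(1+alpha)/2 = -1.0.
Gamma = -1.0 * 9.906873 = -9.9069

-9.9069


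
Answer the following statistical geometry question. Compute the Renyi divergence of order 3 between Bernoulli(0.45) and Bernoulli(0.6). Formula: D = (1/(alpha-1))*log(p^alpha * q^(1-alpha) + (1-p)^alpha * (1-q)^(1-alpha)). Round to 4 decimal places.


Renyi divergence of order alpha between Bernoulli distributions:
D = (1/(alpha-1))*log(p^alpha * q^(1-alpha) + (1-p)^alpha * (1-q)^(1-alpha)).
alpha = 3, p = 0.45, q = 0.6.
p^alpha * q^(1-alpha) = 0.45^3 * 0.6^-2 = 0.253125.
(1-p)^alpha * (1-q)^(1-alpha) = 0.55^3 * 0.4^-2 = 1.039844.
sum = 0.253125 + 1.039844 = 1.292969.
D = (1/2)*log(1.292969) = 0.1285

0.1285


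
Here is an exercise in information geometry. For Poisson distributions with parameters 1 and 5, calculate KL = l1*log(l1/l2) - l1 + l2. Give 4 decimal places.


KL divergence for Poisson:
KL = l1*log(l1/l2) - l1 + l2.
l1 = 1, l2 = 5.
log(1/5) = -1.609438.
l1*log(l1/l2) = 1 * -1.609438 = -1.609438.
KL = -1.609438 - 1 + 5 = 2.3906

2.3906


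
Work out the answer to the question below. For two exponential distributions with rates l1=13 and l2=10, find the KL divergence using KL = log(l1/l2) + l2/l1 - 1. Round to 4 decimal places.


KL divergence for exponential family:
KL = log(l1/l2) + l2/l1 - 1.
log(13/10) = 0.262364.
10/13 = 0.769231.
KL = 0.262364 + 0.769231 - 1 = 0.0316

0.0316


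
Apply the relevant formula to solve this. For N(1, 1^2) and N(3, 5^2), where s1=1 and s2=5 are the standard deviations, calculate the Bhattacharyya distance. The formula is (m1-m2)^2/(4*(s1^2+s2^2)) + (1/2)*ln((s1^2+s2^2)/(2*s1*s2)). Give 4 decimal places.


Bhattacharyya distance between two Gaussians:
DB = (m1-m2)^2/(4*(s1^2+s2^2)) + (1/2)*ln((s1^2+s2^2)/(2*s1*s2)).
(m1-m2)^2 = (-2)^2 = 4.
s1^2+s2^2 = 1 + 25 = 26.
term1 = 4/104 = 0.038462.
term2 = 0.5*ln(26/10.0) = 0.477756.
DB = 0.038462 + 0.477756 = 0.5162

0.5162


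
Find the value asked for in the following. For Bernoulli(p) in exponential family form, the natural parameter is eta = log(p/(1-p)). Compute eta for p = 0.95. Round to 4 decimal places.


Natural parameter for Bernoulli: eta = log(p/(1-p)).
p = 0.95, 1-p = 0.05.
p/(1-p) = 19.0.
eta = log(19.0) = 2.9444

2.9444


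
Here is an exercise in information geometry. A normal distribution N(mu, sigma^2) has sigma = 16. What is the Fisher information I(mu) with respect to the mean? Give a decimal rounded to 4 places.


The Fisher information for the mean of a normal distribution is I(mu) = 1/sigma^2.
sigma = 16, so sigma^2 = 256.
I(mu) = 1/256 = 0.0039

0.0039


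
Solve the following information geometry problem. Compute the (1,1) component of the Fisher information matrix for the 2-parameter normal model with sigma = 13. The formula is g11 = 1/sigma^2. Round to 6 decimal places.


For the 2-parameter normal family, the Fisher metric has:
  g11 = 1/sigma^2, g22 = 2/sigma^2.
sigma = 13, sigma^2 = 169.
g11 = 0.005917

0.005917


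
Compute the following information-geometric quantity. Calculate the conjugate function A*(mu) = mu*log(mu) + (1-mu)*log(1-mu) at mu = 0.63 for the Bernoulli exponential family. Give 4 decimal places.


Legendre transform for Bernoulli:
A*(mu) = mu*log(mu) + (1-mu)*log(1-mu).
mu = 0.63, 1-mu = 0.37.
mu*log(mu) = 0.63*log(0.63) = -0.291082.
(1-mu)*log(1-mu) = 0.37*log(0.37) = -0.367873.
A* = -0.291082 + -0.367873 = -0.6590

-0.6590


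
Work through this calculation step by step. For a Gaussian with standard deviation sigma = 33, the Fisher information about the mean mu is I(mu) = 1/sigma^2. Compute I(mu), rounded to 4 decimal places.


The Fisher information for the mean of a normal distribution is I(mu) = 1/sigma^2.
sigma = 33, so sigma^2 = 1089.
I(mu) = 1/1089 = 0.0009

0.0009


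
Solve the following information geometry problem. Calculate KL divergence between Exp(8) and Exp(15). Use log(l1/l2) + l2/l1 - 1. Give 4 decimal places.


KL divergence for exponential family:
KL = log(l1/l2) + l2/l1 - 1.
log(8/15) = -0.628609.
15/8 = 1.875.
KL = -0.628609 + 1.875 - 1 = 0.2464

0.2464


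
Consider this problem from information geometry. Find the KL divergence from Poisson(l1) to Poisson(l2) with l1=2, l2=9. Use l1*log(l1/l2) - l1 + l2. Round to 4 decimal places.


KL divergence for Poisson:
KL = l1*log(l1/l2) - l1 + l2.
l1 = 2, l2 = 9.
log(2/9) = -1.504077.
l1*log(l1/l2) = 2 * -1.504077 = -3.008155.
KL = -3.008155 - 2 + 9 = 3.9918

3.9918


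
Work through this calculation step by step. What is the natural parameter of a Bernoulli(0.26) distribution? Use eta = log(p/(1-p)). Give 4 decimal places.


Natural parameter for Bernoulli: eta = log(p/(1-p)).
p = 0.26, 1-p = 0.74.
p/(1-p) = 0.351351.
eta = log(0.351351) = -1.0460

-1.0460


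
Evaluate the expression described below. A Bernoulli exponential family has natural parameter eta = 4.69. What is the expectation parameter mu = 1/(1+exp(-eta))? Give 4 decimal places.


Dual coordinate (expectation parameter) for Bernoulli:
mu = 1/(1+exp(-eta)).
eta = 4.69.
exp(-eta) = exp(-4.69) = 0.009187.
mu = 1/(1+0.009187) = 0.9909

0.9909


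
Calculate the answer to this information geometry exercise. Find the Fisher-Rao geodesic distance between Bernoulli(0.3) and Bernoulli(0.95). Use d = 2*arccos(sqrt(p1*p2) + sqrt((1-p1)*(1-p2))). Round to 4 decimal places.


Geodesic distance on Bernoulli manifold:
d(p1,p2) = 2*arccos(sqrt(p1*p2) + sqrt((1-p1)*(1-p2))).
sqrt(p1*p2) = sqrt(0.3*0.95) = 0.533854.
sqrt((1-p1)*(1-p2)) = sqrt(0.7*0.05) = 0.187083.
arg = 0.533854 + 0.187083 = 0.720937.
d = 2*arccos(0.720937) = 1.5313

1.5313


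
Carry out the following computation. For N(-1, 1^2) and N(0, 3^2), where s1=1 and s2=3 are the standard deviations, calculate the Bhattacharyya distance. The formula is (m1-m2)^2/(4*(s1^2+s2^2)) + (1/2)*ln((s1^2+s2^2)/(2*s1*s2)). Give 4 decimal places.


Bhattacharyya distance between two Gaussians:
DB = (m1-m2)^2/(4*(s1^2+s2^2)) + (1/2)*ln((s1^2+s2^2)/(2*s1*s2)).
(m1-m2)^2 = (-1)^2 = 1.
s1^2+s2^2 = 1 + 9 = 10.
term1 = 1/40 = 0.025.
term2 = 0.5*ln(10/6.0) = 0.255413.
DB = 0.025 + 0.255413 = 0.2804

0.2804


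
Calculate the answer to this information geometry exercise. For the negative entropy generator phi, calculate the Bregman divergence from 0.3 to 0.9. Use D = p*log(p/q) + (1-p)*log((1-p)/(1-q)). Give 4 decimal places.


Bregman divergence with negative entropy generator:
D = p*log(p/q) + (1-p)*log((1-p)/(1-q)).
p = 0.3, q = 0.9.
p*log(p/q) = 0.3*log(0.3/0.9) = -0.329584.
(1-p)*log((1-p)/(1-q)) = 0.7*log(0.7/0.1) = 1.362137.
D = -0.329584 + 1.362137 = 1.0326

1.0326
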